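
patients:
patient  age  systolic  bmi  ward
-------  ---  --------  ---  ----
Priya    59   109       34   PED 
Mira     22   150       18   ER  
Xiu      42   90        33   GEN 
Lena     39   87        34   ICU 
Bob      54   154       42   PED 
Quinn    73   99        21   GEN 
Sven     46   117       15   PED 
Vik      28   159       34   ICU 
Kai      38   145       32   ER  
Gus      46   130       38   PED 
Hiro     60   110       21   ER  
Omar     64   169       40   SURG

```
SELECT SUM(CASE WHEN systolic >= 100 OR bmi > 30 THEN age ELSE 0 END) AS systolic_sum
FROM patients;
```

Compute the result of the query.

patient=Priya: ✓ → 59
patient=Mira: ✓ → 22
patient=Xiu: ✓ → 42
patient=Lena: ✓ → 39
patient=Bob: ✓ → 54
patient=Quinn: ✗
patient=Sven: ✓ → 46
patient=Vik: ✓ → 28
patient=Kai: ✓ → 38
patient=Gus: ✓ → 46
patient=Hiro: ✓ → 60
patient=Omar: ✓ → 64
systolic_sum = 59 + 22 + 42 + 39 + 54 + 46 + 28 + 38 + 46 + 60 + 64 = 498

498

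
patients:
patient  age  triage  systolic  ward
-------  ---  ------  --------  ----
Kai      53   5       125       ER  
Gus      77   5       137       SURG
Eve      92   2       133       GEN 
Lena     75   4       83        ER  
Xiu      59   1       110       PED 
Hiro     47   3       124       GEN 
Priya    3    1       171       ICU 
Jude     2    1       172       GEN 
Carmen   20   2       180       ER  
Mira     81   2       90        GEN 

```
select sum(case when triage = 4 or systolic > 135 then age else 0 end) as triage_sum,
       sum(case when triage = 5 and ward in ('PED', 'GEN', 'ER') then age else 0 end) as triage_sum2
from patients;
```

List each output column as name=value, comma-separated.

[triage_sum: triage = 4 or systolic > 135]
patient=Kai: ✗
patient=Gus: ✓ → 77
patient=Eve: ✗
patient=Lena: ✓ → 75
patient=Xiu: ✗
patient=Hiro: ✗
patient=Priya: ✓ → 3
patient=Jude: ✓ → 2
patient=Carmen: ✓ → 20
patient=Mira: ✗
triage_sum = 77 + 75 + 3 + 2 + 20 = 177
—
[triage_sum2: triage = 5 and ward in ('PED', 'GEN', 'ER')]
patient=Kai: ✓ → 53
patient=Gus: ✗
patient=Eve: ✗
patient=Lena: ✗
patient=Xiu: ✗
patient=Hiro: ✗
patient=Priya: ✗
patient=Jude: ✗
patient=Carmen: ✗
patient=Mira: ✗
triage_sum2 = 53

triage_sum=177, triage_sum2=53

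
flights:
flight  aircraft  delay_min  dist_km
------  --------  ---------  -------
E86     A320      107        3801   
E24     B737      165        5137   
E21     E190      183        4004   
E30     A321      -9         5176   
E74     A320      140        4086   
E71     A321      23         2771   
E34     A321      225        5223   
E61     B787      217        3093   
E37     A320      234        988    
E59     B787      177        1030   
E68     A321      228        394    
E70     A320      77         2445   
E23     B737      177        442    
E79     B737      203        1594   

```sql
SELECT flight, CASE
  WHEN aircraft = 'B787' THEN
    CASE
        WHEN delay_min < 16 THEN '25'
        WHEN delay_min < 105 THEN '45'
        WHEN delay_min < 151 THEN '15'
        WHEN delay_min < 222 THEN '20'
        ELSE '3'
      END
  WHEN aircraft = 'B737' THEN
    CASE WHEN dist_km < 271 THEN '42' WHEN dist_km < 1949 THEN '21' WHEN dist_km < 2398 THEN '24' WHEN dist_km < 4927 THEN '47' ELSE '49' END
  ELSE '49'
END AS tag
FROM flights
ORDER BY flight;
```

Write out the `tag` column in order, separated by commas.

49, 21, 49, 49, 49, 49, 20, 20, 49, 49, 49, 49, 21, 49

flight=E21: aircraft='E190' → outer ELSE → 49
flight=E23: aircraft='B737' → inner[dist_km < 1949] → 21
flight=E24: aircraft='B737' → inner[ELSE] → 49
flight=E30: aircraft='A321' → outer ELSE → 49
flight=E34: aircraft='A321' → outer ELSE → 49
flight=E37: aircraft='A320' → outer ELSE → 49
flight=E59: aircraft='B787' → inner[delay_min < 222] → 20
flight=E61: aircraft='B787' → inner[delay_min < 222] → 20
flight=E68: aircraft='A321' → outer ELSE → 49
flight=E70: aircraft='A320' → outer ELSE → 49
flight=E71: aircraft='A321' → outer ELSE → 49
flight=E74: aircraft='A320' → outer ELSE → 49
flight=E79: aircraft='B737' → inner[dist_km < 1949] → 21
flight=E86: aircraft='A320' → outer ELSE → 49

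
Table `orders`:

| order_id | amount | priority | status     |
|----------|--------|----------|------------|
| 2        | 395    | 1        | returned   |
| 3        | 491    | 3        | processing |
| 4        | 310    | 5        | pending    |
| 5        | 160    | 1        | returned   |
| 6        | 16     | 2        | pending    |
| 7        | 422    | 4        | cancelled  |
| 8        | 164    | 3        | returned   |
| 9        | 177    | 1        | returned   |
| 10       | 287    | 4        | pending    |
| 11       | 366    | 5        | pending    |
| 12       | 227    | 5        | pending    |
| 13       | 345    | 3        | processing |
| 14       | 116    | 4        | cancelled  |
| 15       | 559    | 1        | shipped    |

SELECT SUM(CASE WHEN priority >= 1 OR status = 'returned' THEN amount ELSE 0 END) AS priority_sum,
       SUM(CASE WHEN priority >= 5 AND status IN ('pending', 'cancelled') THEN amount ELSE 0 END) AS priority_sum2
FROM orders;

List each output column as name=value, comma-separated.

[priority_sum: priority >= 1 OR status = 'returned']
order_id=2: ✓ → 395
order_id=3: ✓ → 491
order_id=4: ✓ → 310
order_id=5: ✓ → 160
order_id=6: ✓ → 16
order_id=7: ✓ → 422
order_id=8: ✓ → 164
order_id=9: ✓ → 177
order_id=10: ✓ → 287
order_id=11: ✓ → 366
order_id=12: ✓ → 227
order_id=13: ✓ → 345
order_id=14: ✓ → 116
order_id=15: ✓ → 559
priority_sum = 395 + 491 + 310 + 160 + 16 + 422 + 164 + 177 + 287 + 366 + 227 + 345 + 116 + 559 = 4035
—
[priority_sum2: priority >= 5 AND status IN ('pending', 'cancelled')]
order_id=2: ✗
order_id=3: ✗
order_id=4: ✓ → 310
order_id=5: ✗
order_id=6: ✗
order_id=7: ✗
order_id=8: ✗
order_id=9: ✗
order_id=10: ✗
order_id=11: ✓ → 366
order_id=12: ✓ → 227
order_id=13: ✗
order_id=14: ✗
order_id=15: ✗
priority_sum2 = 310 + 366 + 227 = 903

priority_sum=4035, priority_sum2=903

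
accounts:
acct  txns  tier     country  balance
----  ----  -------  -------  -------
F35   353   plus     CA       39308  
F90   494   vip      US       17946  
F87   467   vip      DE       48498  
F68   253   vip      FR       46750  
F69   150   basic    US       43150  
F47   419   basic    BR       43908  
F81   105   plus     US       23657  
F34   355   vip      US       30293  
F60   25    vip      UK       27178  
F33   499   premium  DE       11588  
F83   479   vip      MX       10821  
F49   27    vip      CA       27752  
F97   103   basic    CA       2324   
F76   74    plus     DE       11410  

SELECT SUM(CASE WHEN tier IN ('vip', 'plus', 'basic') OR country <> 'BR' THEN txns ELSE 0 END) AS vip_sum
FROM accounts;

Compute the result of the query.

acct=F35: ✓ → 353
acct=F90: ✓ → 494
acct=F87: ✓ → 467
acct=F68: ✓ → 253
acct=F69: ✓ → 150
acct=F47: ✓ → 419
acct=F81: ✓ → 105
acct=F34: ✓ → 355
acct=F60: ✓ → 25
acct=F33: ✓ → 499
acct=F83: ✓ → 479
acct=F49: ✓ → 27
acct=F97: ✓ → 103
acct=F76: ✓ → 74
vip_sum = 353 + 494 + 467 + 253 + 150 + 419 + 105 + 355 + 25 + 499 + 479 + 27 + 103 + 74 = 3803

3803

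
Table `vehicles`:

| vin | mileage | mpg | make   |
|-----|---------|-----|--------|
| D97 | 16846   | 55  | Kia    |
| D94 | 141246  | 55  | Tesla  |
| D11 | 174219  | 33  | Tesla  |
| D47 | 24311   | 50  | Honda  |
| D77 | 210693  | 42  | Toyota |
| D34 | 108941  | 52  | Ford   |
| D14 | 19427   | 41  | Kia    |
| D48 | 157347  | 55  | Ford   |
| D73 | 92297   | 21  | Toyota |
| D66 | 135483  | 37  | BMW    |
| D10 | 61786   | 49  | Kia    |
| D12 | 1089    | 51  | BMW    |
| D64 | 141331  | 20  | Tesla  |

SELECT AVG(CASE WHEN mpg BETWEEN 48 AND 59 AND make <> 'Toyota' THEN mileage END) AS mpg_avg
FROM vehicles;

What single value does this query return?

73080.8571428571

vin=D97: ✓ → 16846
vin=D94: ✓ → 141246
vin=D11: ✗
vin=D47: ✓ → 24311
vin=D77: ✗
vin=D34: ✓ → 108941
vin=D14: ✗
vin=D48: ✓ → 157347
vin=D73: ✗
vin=D66: ✗
vin=D10: ✓ → 61786
vin=D12: ✓ → 1089
vin=D64: ✗
mpg_avg = (16846 + 141246 + 24311 + 108941 + 157347 + 61786 + 1089) / 7 = 73080.8571428571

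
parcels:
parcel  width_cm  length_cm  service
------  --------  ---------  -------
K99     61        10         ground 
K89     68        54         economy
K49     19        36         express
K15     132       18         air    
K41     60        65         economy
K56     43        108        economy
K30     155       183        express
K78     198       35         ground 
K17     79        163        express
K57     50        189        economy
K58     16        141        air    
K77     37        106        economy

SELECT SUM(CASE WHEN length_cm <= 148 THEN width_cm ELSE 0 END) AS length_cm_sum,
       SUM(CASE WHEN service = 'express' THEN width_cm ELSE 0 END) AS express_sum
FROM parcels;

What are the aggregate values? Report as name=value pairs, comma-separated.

length_cm_sum=634, express_sum=253

[length_cm_sum: length_cm <= 148]
parcel=K99: ✓ → 61
parcel=K89: ✓ → 68
parcel=K49: ✓ → 19
parcel=K15: ✓ → 132
parcel=K41: ✓ → 60
parcel=K56: ✓ → 43
parcel=K30: ✗
parcel=K78: ✓ → 198
parcel=K17: ✗
parcel=K57: ✗
parcel=K58: ✓ → 16
parcel=K77: ✓ → 37
length_cm_sum = 61 + 68 + 19 + 132 + 60 + 43 + 198 + 16 + 37 = 634
—
[express_sum: service = 'express']
parcel=K99: ✗
parcel=K89: ✗
parcel=K49: ✓ → 19
parcel=K15: ✗
parcel=K41: ✗
parcel=K56: ✗
parcel=K30: ✓ → 155
parcel=K78: ✗
parcel=K17: ✓ → 79
parcel=K57: ✗
parcel=K58: ✗
parcel=K77: ✗
express_sum = 19 + 155 + 79 = 253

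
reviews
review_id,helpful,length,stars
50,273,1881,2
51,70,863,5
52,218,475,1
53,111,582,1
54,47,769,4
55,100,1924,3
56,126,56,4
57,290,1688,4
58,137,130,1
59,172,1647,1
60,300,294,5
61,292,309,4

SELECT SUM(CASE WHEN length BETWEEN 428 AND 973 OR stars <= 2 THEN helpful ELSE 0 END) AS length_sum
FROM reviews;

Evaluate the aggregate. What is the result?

1028

review_id=50: ✓ → 273
review_id=51: ✓ → 70
review_id=52: ✓ → 218
review_id=53: ✓ → 111
review_id=54: ✓ → 47
review_id=55: ✗
review_id=56: ✗
review_id=57: ✗
review_id=58: ✓ → 137
review_id=59: ✓ → 172
review_id=60: ✗
review_id=61: ✗
length_sum = 273 + 70 + 218 + 111 + 47 + 137 + 172 = 1028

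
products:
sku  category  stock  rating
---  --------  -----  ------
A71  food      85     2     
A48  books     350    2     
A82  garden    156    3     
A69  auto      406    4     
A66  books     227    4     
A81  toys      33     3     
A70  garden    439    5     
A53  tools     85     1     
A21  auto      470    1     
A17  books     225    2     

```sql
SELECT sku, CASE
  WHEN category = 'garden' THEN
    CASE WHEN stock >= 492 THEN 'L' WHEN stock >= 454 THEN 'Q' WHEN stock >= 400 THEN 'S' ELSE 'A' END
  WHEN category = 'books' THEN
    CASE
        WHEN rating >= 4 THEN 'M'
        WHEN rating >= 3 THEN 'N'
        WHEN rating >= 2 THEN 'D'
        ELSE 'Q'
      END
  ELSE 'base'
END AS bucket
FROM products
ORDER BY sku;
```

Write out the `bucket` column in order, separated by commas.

D, base, D, base, M, base, S, base, base, A

sku=A17: category='books' → inner[rating >= 2] → D
sku=A21: category='auto' → outer ELSE → base
sku=A48: category='books' → inner[rating >= 2] → D
sku=A53: category='tools' → outer ELSE → base
sku=A66: category='books' → inner[rating >= 4] → M
sku=A69: category='auto' → outer ELSE → base
sku=A70: category='garden' → inner[stock >= 400] → S
sku=A71: category='food' → outer ELSE → base
sku=A81: category='toys' → outer ELSE → base
sku=A82: category='garden' → inner[ELSE] → A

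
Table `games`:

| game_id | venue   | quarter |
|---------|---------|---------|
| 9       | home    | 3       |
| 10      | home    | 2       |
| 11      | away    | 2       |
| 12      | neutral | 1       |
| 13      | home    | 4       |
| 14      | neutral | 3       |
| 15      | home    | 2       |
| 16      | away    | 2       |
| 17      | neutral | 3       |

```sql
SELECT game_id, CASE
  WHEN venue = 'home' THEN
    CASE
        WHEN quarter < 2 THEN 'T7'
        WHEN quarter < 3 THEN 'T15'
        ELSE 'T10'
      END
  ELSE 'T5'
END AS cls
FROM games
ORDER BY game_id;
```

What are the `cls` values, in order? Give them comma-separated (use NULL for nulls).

T10, T15, T5, T5, T10, T5, T15, T5, T5

game_id=9: venue='home' → inner[ELSE] → T10
game_id=10: venue='home' → inner[quarter < 3] → T15
game_id=11: venue='away' → outer ELSE → T5
game_id=12: venue='neutral' → outer ELSE → T5
game_id=13: venue='home' → inner[ELSE] → T10
game_id=14: venue='neutral' → outer ELSE → T5
game_id=15: venue='home' → inner[quarter < 3] → T15
game_id=16: venue='away' → outer ELSE → T5
game_id=17: venue='neutral' → outer ELSE → T5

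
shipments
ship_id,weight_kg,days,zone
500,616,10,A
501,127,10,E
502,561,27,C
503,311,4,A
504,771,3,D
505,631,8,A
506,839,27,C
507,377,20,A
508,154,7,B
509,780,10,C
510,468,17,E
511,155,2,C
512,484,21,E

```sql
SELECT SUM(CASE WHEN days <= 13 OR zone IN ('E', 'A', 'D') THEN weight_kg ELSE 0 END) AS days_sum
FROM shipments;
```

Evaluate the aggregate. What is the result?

ship_id=500: ✓ → 616
ship_id=501: ✓ → 127
ship_id=502: ✗
ship_id=503: ✓ → 311
ship_id=504: ✓ → 771
ship_id=505: ✓ → 631
ship_id=506: ✗
ship_id=507: ✓ → 377
ship_id=508: ✓ → 154
ship_id=509: ✓ → 780
ship_id=510: ✓ → 468
ship_id=511: ✓ → 155
ship_id=512: ✓ → 484
days_sum = 616 + 127 + 311 + 771 + 631 + 377 + 154 + 780 + 468 + 155 + 484 = 4874

4874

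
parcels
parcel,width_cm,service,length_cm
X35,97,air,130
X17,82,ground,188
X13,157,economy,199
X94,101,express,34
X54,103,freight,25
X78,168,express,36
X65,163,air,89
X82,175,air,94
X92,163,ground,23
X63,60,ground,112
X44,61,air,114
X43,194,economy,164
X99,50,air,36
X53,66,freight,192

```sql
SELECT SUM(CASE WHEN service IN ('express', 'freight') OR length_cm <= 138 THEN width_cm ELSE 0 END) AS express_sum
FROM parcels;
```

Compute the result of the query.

1207

parcel=X35: ✓ → 97
parcel=X17: ✗
parcel=X13: ✗
parcel=X94: ✓ → 101
parcel=X54: ✓ → 103
parcel=X78: ✓ → 168
parcel=X65: ✓ → 163
parcel=X82: ✓ → 175
parcel=X92: ✓ → 163
parcel=X63: ✓ → 60
parcel=X44: ✓ → 61
parcel=X43: ✗
parcel=X99: ✓ → 50
parcel=X53: ✓ → 66
express_sum = 97 + 101 + 103 + 168 + 163 + 175 + 163 + 60 + 61 + 50 + 66 = 1207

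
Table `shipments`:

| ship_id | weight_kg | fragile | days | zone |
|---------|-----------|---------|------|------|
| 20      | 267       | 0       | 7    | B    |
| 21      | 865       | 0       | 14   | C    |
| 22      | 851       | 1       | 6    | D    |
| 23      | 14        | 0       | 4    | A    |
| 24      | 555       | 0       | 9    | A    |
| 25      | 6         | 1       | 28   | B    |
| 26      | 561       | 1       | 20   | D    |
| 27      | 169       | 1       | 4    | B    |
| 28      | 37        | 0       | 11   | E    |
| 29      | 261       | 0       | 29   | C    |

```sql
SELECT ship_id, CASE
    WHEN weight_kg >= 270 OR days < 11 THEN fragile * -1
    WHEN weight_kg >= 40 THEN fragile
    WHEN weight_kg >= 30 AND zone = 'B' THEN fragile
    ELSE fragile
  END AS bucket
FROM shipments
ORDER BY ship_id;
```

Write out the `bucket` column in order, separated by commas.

0, 0, -1, 0, 0, 1, -1, -1, 0, 0

ship_id=20: weight_kg >= 270 OR days < 11 → 0
ship_id=21: weight_kg >= 270 OR days < 11 → 0
ship_id=22: weight_kg >= 270 OR days < 11 → -1
ship_id=23: weight_kg >= 270 OR days < 11 → 0
ship_id=24: weight_kg >= 270 OR days < 11 → 0
ship_id=25: ELSE → 1
ship_id=26: weight_kg >= 270 OR days < 11 → -1
ship_id=27: weight_kg >= 270 OR days < 11 → -1
ship_id=28: ELSE → 0
ship_id=29: weight_kg >= 40 → 0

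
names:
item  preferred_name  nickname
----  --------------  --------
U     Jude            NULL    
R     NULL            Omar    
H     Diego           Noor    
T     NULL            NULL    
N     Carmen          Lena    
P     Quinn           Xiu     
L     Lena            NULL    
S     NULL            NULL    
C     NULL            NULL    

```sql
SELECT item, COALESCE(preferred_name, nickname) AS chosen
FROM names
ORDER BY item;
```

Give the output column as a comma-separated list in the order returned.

NULL, Diego, Lena, Carmen, Quinn, Omar, NULL, NULL, Jude

item=C: preferred_name=NULL, nickname=NULL (all NULL) → NULL
item=H: preferred_name=Diego → Diego
item=L: preferred_name=Lena → Lena
item=N: preferred_name=Carmen → Carmen
item=P: preferred_name=Quinn → Quinn
item=R: preferred_name=NULL, nickname=Omar → Omar
item=S: preferred_name=NULL, nickname=NULL (all NULL) → NULL
item=T: preferred_name=NULL, nickname=NULL (all NULL) → NULL
item=U: preferred_name=Jude → Jude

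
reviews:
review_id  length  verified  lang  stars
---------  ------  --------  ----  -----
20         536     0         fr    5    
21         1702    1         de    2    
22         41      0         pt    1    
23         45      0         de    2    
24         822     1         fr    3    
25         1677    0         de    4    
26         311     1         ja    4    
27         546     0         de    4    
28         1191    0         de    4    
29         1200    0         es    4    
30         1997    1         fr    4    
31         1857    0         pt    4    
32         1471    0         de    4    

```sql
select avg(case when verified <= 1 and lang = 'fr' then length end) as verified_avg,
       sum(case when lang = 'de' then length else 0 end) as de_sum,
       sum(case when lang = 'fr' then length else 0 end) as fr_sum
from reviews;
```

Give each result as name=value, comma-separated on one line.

[verified_avg: verified <= 1 and lang = 'fr']
review_id=20: ✓ → 536
review_id=21: ✗
review_id=22: ✗
review_id=23: ✗
review_id=24: ✓ → 822
review_id=25: ✗
review_id=26: ✗
review_id=27: ✗
review_id=28: ✗
review_id=29: ✗
review_id=30: ✓ → 1997
review_id=31: ✗
review_id=32: ✗
verified_avg = (536 + 822 + 1997) / 3 = 1118.3333333333
—
[de_sum: lang = 'de']
review_id=20: ✗
review_id=21: ✓ → 1702
review_id=22: ✗
review_id=23: ✓ → 45
review_id=24: ✗
review_id=25: ✓ → 1677
review_id=26: ✗
review_id=27: ✓ → 546
review_id=28: ✓ → 1191
review_id=29: ✗
review_id=30: ✗
review_id=31: ✗
review_id=32: ✓ → 1471
de_sum = 1702 + 45 + 1677 + 546 + 1191 + 1471 = 6632
—
[fr_sum: lang = 'fr']
review_id=20: ✓ → 536
review_id=21: ✗
review_id=22: ✗
review_id=23: ✗
review_id=24: ✓ → 822
review_id=25: ✗
review_id=26: ✗
review_id=27: ✗
review_id=28: ✗
review_id=29: ✗
review_id=30: ✓ → 1997
review_id=31: ✗
review_id=32: ✗
fr_sum = 536 + 822 + 1997 = 3355

verified_avg=1118.3333333333, de_sum=6632, fr_sum=3355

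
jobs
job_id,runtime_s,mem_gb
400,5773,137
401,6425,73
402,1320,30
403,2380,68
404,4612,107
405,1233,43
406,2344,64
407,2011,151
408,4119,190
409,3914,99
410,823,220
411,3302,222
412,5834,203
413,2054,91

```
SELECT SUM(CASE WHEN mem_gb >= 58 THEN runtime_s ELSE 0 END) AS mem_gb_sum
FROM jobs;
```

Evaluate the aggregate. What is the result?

job_id=400: ✓ → 5773
job_id=401: ✓ → 6425
job_id=402: ✗
job_id=403: ✓ → 2380
job_id=404: ✓ → 4612
job_id=405: ✗
job_id=406: ✓ → 2344
job_id=407: ✓ → 2011
job_id=408: ✓ → 4119
job_id=409: ✓ → 3914
job_id=410: ✓ → 823
job_id=411: ✓ → 3302
job_id=412: ✓ → 5834
job_id=413: ✓ → 2054
mem_gb_sum = 5773 + 6425 + 2380 + 4612 + 2344 + 2011 + 4119 + 3914 + 823 + 3302 + 5834 + 2054 = 43591

43591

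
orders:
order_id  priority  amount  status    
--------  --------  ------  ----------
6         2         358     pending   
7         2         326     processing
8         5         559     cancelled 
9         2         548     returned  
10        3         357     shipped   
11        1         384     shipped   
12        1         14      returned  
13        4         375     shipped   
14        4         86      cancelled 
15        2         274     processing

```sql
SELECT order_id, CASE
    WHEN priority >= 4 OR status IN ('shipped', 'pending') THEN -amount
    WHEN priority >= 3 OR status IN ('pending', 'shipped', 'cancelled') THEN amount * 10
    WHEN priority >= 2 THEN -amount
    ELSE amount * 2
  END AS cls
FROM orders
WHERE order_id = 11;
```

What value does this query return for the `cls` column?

order_id = 11: priority=1, amount=384, status=shipped.
priority >= 4 OR status IN ('shipped', 'pending') → true → -384

-384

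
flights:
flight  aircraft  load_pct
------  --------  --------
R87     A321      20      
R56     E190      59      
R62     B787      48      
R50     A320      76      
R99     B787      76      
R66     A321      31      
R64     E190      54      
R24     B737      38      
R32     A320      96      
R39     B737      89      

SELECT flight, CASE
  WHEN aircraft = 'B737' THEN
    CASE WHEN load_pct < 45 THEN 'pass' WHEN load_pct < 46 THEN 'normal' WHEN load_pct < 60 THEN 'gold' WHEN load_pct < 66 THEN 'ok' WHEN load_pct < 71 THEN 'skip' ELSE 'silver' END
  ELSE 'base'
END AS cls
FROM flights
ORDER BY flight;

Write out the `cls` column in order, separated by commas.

pass, base, silver, base, base, base, base, base, base, base

flight=R24: aircraft='B737' → inner[load_pct < 45] → pass
flight=R32: aircraft='A320' → outer ELSE → base
flight=R39: aircraft='B737' → inner[ELSE] → silver
flight=R50: aircraft='A320' → outer ELSE → base
flight=R56: aircraft='E190' → outer ELSE → base
flight=R62: aircraft='B787' → outer ELSE → base
flight=R64: aircraft='E190' → outer ELSE → base
flight=R66: aircraft='A321' → outer ELSE → base
flight=R87: aircraft='A321' → outer ELSE → base
flight=R99: aircraft='B787' → outer ELSE → base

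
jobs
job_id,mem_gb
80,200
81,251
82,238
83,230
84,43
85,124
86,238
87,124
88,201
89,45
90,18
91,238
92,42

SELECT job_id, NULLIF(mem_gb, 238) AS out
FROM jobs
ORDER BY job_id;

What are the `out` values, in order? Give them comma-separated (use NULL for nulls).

job_id=80: mem_gb=200 vs 238: differ → 200
job_id=81: mem_gb=251 vs 238: differ → 251
job_id=82: mem_gb=238 vs 238: equal → NULL
job_id=83: mem_gb=230 vs 238: differ → 230
job_id=84: mem_gb=43 vs 238: differ → 43
job_id=85: mem_gb=124 vs 238: differ → 124
job_id=86: mem_gb=238 vs 238: equal → NULL
job_id=87: mem_gb=124 vs 238: differ → 124
job_id=88: mem_gb=201 vs 238: differ → 201
job_id=89: mem_gb=45 vs 238: differ → 45
job_id=90: mem_gb=18 vs 238: differ → 18
job_id=91: mem_gb=238 vs 238: equal → NULL
job_id=92: mem_gb=42 vs 238: differ → 42

200, 251, NULL, 230, 43, 124, NULL, 124, 201, 45, 18, NULL, 42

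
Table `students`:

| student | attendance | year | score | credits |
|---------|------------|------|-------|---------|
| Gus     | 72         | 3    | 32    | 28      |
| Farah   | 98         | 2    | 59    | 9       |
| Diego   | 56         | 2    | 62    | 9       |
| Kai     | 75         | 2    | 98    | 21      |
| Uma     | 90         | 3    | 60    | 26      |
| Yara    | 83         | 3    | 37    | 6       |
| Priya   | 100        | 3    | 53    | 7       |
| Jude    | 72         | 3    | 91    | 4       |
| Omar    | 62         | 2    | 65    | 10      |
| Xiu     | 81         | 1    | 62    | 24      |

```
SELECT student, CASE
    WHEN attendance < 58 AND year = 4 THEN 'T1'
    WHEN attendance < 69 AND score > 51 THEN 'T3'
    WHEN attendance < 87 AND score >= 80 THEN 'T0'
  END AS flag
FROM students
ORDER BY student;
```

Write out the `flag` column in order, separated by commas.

student=Diego: attendance < 69 AND score > 51 → T3
student=Farah: (no match → NULL) → NULL
student=Gus: (no match → NULL) → NULL
student=Jude: attendance < 87 AND score >= 80 → T0
student=Kai: attendance < 87 AND score >= 80 → T0
student=Omar: attendance < 69 AND score > 51 → T3
student=Priya: (no match → NULL) → NULL
student=Uma: (no match → NULL) → NULL
student=Xiu: (no match → NULL) → NULL
student=Yara: (no match → NULL) → NULL

T3, NULL, NULL, T0, T0, T3, NULL, NULL, NULL, NULL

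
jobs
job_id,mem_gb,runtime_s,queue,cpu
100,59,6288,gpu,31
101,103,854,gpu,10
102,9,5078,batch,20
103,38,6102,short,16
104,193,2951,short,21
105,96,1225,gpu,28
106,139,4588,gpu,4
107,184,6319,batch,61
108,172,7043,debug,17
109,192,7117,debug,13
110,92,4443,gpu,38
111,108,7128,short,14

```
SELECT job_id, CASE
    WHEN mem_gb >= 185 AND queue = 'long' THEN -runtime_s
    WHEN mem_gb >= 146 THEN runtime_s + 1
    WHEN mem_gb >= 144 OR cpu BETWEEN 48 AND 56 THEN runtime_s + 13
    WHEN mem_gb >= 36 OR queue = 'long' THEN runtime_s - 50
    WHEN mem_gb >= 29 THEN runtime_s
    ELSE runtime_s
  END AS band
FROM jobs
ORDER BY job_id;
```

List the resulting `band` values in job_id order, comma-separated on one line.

6238, 804, 5078, 6052, 2952, 1175, 4538, 6320, 7044, 7118, 4393, 7078

job_id=100: mem_gb >= 36 OR queue = 'long' → 6238
job_id=101: mem_gb >= 36 OR queue = 'long' → 804
job_id=102: ELSE → 5078
job_id=103: mem_gb >= 36 OR queue = 'long' → 6052
job_id=104: mem_gb >= 146 → 2952
job_id=105: mem_gb >= 36 OR queue = 'long' → 1175
job_id=106: mem_gb >= 36 OR queue = 'long' → 4538
job_id=107: mem_gb >= 146 → 6320
job_id=108: mem_gb >= 146 → 7044
job_id=109: mem_gb >= 146 → 7118
job_id=110: mem_gb >= 36 OR queue = 'long' → 4393
job_id=111: mem_gb >= 36 OR queue = 'long' → 7078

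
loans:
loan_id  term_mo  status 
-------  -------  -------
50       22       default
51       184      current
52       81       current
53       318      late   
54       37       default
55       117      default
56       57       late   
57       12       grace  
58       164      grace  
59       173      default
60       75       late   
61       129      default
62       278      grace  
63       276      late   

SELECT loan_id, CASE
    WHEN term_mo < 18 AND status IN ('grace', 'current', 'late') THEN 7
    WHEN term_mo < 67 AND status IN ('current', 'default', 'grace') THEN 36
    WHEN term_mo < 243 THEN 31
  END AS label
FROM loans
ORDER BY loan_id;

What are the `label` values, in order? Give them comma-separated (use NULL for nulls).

36, 31, 31, NULL, 36, 31, 31, 7, 31, 31, 31, 31, NULL, NULL

loan_id=50: term_mo < 67 AND status IN ('current', 'default', 'grace') → 36
loan_id=51: term_mo < 243 → 31
loan_id=52: term_mo < 243 → 31
loan_id=53: (no match → NULL) → NULL
loan_id=54: term_mo < 67 AND status IN ('current', 'default', 'grace') → 36
loan_id=55: term_mo < 243 → 31
loan_id=56: term_mo < 243 → 31
loan_id=57: term_mo < 18 AND status IN ('grace', 'current', 'late') → 7
loan_id=58: term_mo < 243 → 31
loan_id=59: term_mo < 243 → 31
loan_id=60: term_mo < 243 → 31
loan_id=61: term_mo < 243 → 31
loan_id=62: (no match → NULL) → NULL
loan_id=63: (no match → NULL) → NULL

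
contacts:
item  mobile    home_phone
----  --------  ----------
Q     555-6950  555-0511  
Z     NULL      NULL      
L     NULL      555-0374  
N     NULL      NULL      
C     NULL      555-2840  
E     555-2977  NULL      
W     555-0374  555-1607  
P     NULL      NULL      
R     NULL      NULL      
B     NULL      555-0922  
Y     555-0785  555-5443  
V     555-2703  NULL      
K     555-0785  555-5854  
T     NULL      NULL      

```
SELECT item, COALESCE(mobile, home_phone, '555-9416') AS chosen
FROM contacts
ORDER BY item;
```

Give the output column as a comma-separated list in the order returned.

item=B: mobile=NULL, home_phone=555-0922 → 555-0922
item=C: mobile=NULL, home_phone=555-2840 → 555-2840
item=E: mobile=555-2977 → 555-2977
item=K: mobile=555-0785 → 555-0785
item=L: mobile=NULL, home_phone=555-0374 → 555-0374
item=N: mobile=NULL, home_phone=NULL, → literal 555-9416 → 555-9416
item=P: mobile=NULL, home_phone=NULL, → literal 555-9416 → 555-9416
item=Q: mobile=555-6950 → 555-6950
item=R: mobile=NULL, home_phone=NULL, → literal 555-9416 → 555-9416
item=T: mobile=NULL, home_phone=NULL, → literal 555-9416 → 555-9416
item=V: mobile=555-2703 → 555-2703
item=W: mobile=555-0374 → 555-0374
item=Y: mobile=555-0785 → 555-0785
item=Z: mobile=NULL, home_phone=NULL, → literal 555-9416 → 555-9416

555-0922, 555-2840, 555-2977, 555-0785, 555-0374, 555-9416, 555-9416, 555-6950, 555-9416, 555-9416, 555-2703, 555-0374, 555-0785, 555-9416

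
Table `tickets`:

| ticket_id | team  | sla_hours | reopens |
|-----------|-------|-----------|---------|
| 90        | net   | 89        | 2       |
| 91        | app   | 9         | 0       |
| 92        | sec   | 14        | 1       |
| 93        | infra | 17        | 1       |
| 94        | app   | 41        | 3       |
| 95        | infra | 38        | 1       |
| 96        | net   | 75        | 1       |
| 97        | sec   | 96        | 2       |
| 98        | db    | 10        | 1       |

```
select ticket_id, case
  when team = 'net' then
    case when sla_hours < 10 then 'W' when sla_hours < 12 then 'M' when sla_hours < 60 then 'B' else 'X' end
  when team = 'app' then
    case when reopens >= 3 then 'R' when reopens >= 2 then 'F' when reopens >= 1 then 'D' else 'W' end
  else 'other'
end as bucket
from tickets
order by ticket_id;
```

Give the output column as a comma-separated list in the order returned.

X, W, other, other, R, other, X, other, other

ticket_id=90: team='net' → inner[ELSE] → X
ticket_id=91: team='app' → inner[ELSE] → W
ticket_id=92: team='sec' → outer ELSE → other
ticket_id=93: team='infra' → outer ELSE → other
ticket_id=94: team='app' → inner[reopens >= 3] → R
ticket_id=95: team='infra' → outer ELSE → other
ticket_id=96: team='net' → inner[ELSE] → X
ticket_id=97: team='sec' → outer ELSE → other
ticket_id=98: team='db' → outer ELSE → other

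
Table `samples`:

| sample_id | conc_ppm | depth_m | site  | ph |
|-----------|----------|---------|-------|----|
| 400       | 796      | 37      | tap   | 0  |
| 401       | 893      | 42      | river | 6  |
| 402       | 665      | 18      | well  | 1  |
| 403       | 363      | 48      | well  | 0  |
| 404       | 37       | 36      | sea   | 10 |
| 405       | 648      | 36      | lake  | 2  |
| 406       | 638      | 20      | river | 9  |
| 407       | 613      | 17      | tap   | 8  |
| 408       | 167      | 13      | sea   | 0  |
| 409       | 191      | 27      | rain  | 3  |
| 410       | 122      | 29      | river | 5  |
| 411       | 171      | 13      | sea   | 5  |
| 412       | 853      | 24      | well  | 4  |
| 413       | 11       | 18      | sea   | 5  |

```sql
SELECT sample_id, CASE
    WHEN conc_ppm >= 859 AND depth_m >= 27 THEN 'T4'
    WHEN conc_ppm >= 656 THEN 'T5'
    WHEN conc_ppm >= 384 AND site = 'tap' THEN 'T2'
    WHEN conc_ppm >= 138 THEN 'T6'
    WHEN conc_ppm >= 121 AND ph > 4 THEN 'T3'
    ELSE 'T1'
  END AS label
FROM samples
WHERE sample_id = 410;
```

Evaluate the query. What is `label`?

sample_id = 410: conc_ppm=122, depth_m=29, site=river, ph=5.
conc_ppm >= 859 AND depth_m >= 27 → false
conc_ppm >= 656 → false
conc_ppm >= 384 AND site = 'tap' → false
conc_ppm >= 138 → false
conc_ppm >= 121 AND ph > 4 → true → T3

T3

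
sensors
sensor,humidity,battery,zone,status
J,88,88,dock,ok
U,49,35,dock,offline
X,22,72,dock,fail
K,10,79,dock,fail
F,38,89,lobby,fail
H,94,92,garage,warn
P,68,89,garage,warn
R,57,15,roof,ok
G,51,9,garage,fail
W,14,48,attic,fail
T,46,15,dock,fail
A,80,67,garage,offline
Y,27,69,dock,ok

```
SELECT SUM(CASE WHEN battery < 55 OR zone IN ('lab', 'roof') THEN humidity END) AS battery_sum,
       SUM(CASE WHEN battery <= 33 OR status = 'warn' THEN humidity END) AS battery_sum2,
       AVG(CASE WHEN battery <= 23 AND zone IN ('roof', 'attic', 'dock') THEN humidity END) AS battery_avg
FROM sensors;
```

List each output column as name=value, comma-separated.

[battery_sum: battery < 55 OR zone IN ('lab', 'roof')]
sensor=J: ✗
sensor=U: ✓ → 49
sensor=X: ✗
sensor=K: ✗
sensor=F: ✗
sensor=H: ✗
sensor=P: ✗
sensor=R: ✓ → 57
sensor=G: ✓ → 51
sensor=W: ✓ → 14
sensor=T: ✓ → 46
sensor=A: ✗
sensor=Y: ✗
battery_sum = 49 + 57 + 51 + 14 + 46 = 217
—
[battery_sum2: battery <= 33 OR status = 'warn']
sensor=J: ✗
sensor=U: ✗
sensor=X: ✗
sensor=K: ✗
sensor=F: ✗
sensor=H: ✓ → 94
sensor=P: ✓ → 68
sensor=R: ✓ → 57
sensor=G: ✓ → 51
sensor=W: ✗
sensor=T: ✓ → 46
sensor=A: ✗
sensor=Y: ✗
battery_sum2 = 94 + 68 + 57 + 51 + 46 = 316
—
[battery_avg: battery <= 23 AND zone IN ('roof', 'attic', 'dock')]
sensor=J: ✗
sensor=U: ✗
sensor=X: ✗
sensor=K: ✗
sensor=F: ✗
sensor=H: ✗
sensor=P: ✗
sensor=R: ✓ → 57
sensor=G: ✗
sensor=W: ✗
sensor=T: ✓ → 46
sensor=A: ✗
sensor=Y: ✗
battery_avg = (57 + 46) / 2 = 51.5

battery_sum=217, battery_sum2=316, battery_avg=51.5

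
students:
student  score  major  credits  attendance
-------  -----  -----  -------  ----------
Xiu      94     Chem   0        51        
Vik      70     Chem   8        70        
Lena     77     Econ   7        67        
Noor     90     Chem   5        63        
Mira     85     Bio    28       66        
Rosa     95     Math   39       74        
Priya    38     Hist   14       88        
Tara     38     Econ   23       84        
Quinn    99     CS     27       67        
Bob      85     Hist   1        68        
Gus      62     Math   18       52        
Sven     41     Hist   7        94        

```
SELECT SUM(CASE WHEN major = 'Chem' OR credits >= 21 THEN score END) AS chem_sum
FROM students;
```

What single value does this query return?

student=Xiu: ✓ → 94
student=Vik: ✓ → 70
student=Lena: ✗
student=Noor: ✓ → 90
student=Mira: ✓ → 85
student=Rosa: ✓ → 95
student=Priya: ✗
student=Tara: ✓ → 38
student=Quinn: ✓ → 99
student=Bob: ✗
student=Gus: ✗
student=Sven: ✗
chem_sum = 94 + 70 + 90 + 85 + 95 + 38 + 99 = 571

571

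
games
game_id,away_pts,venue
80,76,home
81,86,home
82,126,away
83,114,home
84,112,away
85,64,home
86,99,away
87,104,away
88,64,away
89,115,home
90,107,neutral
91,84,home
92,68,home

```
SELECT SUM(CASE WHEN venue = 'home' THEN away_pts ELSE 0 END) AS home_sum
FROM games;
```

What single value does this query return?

game_id=80: ✓ → 76
game_id=81: ✓ → 86
game_id=82: ✗
game_id=83: ✓ → 114
game_id=84: ✗
game_id=85: ✓ → 64
game_id=86: ✗
game_id=87: ✗
game_id=88: ✗
game_id=89: ✓ → 115
game_id=90: ✗
game_id=91: ✓ → 84
game_id=92: ✓ → 68
home_sum = 76 + 86 + 114 + 64 + 115 + 84 + 68 = 607

607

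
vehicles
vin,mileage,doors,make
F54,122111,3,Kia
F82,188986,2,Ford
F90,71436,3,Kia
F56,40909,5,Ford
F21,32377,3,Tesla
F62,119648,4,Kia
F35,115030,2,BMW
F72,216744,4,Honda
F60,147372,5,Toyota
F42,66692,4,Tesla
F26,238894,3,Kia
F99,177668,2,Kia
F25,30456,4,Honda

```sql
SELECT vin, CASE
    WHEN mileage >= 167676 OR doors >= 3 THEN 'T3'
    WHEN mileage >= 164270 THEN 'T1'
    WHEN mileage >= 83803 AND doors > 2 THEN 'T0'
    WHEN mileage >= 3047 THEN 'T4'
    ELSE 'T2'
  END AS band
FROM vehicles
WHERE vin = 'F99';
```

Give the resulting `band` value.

T3

vin = F99: mileage=177668, doors=2, make=Kia.
mileage >= 167676 OR doors >= 3 → true → T3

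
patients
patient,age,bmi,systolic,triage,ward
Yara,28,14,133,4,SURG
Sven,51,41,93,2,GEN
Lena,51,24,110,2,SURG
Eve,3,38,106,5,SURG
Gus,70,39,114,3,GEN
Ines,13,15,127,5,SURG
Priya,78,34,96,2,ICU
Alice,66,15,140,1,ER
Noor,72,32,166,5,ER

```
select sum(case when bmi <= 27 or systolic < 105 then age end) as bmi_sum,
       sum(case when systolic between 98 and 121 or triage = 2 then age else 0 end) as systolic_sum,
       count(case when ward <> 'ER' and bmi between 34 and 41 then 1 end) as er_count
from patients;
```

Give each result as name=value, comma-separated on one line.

[bmi_sum: bmi <= 27 or systolic < 105]
patient=Yara: ✓ → 28
patient=Sven: ✓ → 51
patient=Lena: ✓ → 51
patient=Eve: ✗
patient=Gus: ✗
patient=Ines: ✓ → 13
patient=Priya: ✓ → 78
patient=Alice: ✓ → 66
patient=Noor: ✗
bmi_sum = 28 + 51 + 51 + 13 + 78 + 66 = 287
—
[systolic_sum: systolic between 98 and 121 or triage = 2]
patient=Yara: ✗
patient=Sven: ✓ → 51
patient=Lena: ✓ → 51
patient=Eve: ✓ → 3
patient=Gus: ✓ → 70
patient=Ines: ✗
patient=Priya: ✓ → 78
patient=Alice: ✗
patient=Noor: ✗
systolic_sum = 51 + 51 + 3 + 70 + 78 = 253
—
[er_count: ward <> 'ER' and bmi between 34 and 41]
patient=Yara: ✗
patient=Sven: ✓ → 1
patient=Lena: ✗
patient=Eve: ✓ → 1
patient=Gus: ✓ → 1
patient=Ines: ✗
patient=Priya: ✓ → 1
patient=Alice: ✗
patient=Noor: ✗
er_count = COUNT(1, 1, 1, 1) = 4

bmi_sum=287, systolic_sum=253, er_count=4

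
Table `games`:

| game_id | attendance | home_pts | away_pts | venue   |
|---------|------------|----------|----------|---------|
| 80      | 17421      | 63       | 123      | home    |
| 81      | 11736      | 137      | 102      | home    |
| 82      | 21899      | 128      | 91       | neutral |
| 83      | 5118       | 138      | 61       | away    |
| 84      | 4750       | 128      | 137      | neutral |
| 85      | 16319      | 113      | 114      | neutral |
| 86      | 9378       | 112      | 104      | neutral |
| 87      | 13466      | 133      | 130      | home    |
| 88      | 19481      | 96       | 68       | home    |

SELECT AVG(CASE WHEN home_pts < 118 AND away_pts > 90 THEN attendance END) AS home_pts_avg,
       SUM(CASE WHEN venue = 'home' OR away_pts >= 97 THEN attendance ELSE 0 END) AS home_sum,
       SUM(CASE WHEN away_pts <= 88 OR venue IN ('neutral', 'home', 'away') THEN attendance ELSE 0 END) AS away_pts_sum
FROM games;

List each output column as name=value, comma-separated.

home_pts_avg=14372.6666666667, home_sum=92551, away_pts_sum=119568

[home_pts_avg: home_pts < 118 AND away_pts > 90]
game_id=80: ✓ → 17421
game_id=81: ✗
game_id=82: ✗
game_id=83: ✗
game_id=84: ✗
game_id=85: ✓ → 16319
game_id=86: ✓ → 9378
game_id=87: ✗
game_id=88: ✗
home_pts_avg = (17421 + 16319 + 9378) / 3 = 14372.6666666667
—
[home_sum: venue = 'home' OR away_pts >= 97]
game_id=80: ✓ → 17421
game_id=81: ✓ → 11736
game_id=82: ✗
game_id=83: ✗
game_id=84: ✓ → 4750
game_id=85: ✓ → 16319
game_id=86: ✓ → 9378
game_id=87: ✓ → 13466
game_id=88: ✓ → 19481
home_sum = 17421 + 11736 + 4750 + 16319 + 9378 + 13466 + 19481 = 92551
—
[away_pts_sum: away_pts <= 88 OR venue IN ('neutral', 'home', 'away')]
game_id=80: ✓ → 17421
game_id=81: ✓ → 11736
game_id=82: ✓ → 21899
game_id=83: ✓ → 5118
game_id=84: ✓ → 4750
game_id=85: ✓ → 16319
game_id=86: ✓ → 9378
game_id=87: ✓ → 13466
game_id=88: ✓ → 19481
away_pts_sum = 17421 + 11736 + 21899 + 5118 + 4750 + 16319 + 9378 + 13466 + 19481 = 119568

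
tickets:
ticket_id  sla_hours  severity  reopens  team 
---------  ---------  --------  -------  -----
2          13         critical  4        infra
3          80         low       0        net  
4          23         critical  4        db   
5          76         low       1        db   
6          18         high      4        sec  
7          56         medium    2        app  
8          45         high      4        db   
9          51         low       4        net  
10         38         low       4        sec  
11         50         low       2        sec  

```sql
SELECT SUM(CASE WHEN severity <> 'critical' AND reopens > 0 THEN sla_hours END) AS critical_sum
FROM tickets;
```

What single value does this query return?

334

ticket_id=2: ✗
ticket_id=3: ✗
ticket_id=4: ✗
ticket_id=5: ✓ → 76
ticket_id=6: ✓ → 18
ticket_id=7: ✓ → 56
ticket_id=8: ✓ → 45
ticket_id=9: ✓ → 51
ticket_id=10: ✓ → 38
ticket_id=11: ✓ → 50
critical_sum = 76 + 18 + 56 + 45 + 51 + 38 + 50 = 334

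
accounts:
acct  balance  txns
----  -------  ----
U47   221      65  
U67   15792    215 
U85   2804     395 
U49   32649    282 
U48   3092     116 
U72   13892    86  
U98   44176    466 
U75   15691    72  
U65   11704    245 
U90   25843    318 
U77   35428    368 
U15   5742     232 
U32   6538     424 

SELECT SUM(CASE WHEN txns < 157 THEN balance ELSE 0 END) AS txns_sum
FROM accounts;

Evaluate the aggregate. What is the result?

32896

acct=U47: ✓ → 221
acct=U67: ✗
acct=U85: ✗
acct=U49: ✗
acct=U48: ✓ → 3092
acct=U72: ✓ → 13892
acct=U98: ✗
acct=U75: ✓ → 15691
acct=U65: ✗
acct=U90: ✗
acct=U77: ✗
acct=U15: ✗
acct=U32: ✗
txns_sum = 221 + 3092 + 13892 + 15691 = 32896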